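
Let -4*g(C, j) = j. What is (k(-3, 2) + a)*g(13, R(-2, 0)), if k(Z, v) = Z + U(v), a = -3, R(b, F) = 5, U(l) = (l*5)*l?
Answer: -35/2 ≈ -17.500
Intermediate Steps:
U(l) = 5*l² (U(l) = (5*l)*l = 5*l²)
g(C, j) = -j/4
k(Z, v) = Z + 5*v²
(k(-3, 2) + a)*g(13, R(-2, 0)) = ((-3 + 5*2²) - 3)*(-¼*5) = ((-3 + 5*4) - 3)*(-5/4) = ((-3 + 20) - 3)*(-5/4) = (17 - 3)*(-5/4) = 14*(-5/4) = -35/2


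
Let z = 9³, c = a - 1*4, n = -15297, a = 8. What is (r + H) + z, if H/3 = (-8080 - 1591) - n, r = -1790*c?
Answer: 10447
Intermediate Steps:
c = 4 (c = 8 - 1*4 = 8 - 4 = 4)
r = -7160 (r = -1790*4 = -7160)
z = 729
H = 16878 (H = 3*((-8080 - 1591) - 1*(-15297)) = 3*(-9671 + 15297) = 3*5626 = 16878)
(r + H) + z = (-7160 + 16878) + 729 = 9718 + 729 = 10447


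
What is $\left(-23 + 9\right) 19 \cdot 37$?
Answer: $-9842$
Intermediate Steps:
$\left(-23 + 9\right) 19 \cdot 37 = \left(-14\right) 19 \cdot 37 = \left(-266\right) 37 = -9842$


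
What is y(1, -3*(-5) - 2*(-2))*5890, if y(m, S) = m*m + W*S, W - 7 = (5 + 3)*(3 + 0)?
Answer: 3475100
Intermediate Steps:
W = 31 (W = 7 + (5 + 3)*(3 + 0) = 7 + 8*3 = 7 + 24 = 31)
y(m, S) = m² + 31*S (y(m, S) = m*m + 31*S = m² + 31*S)
y(1, -3*(-5) - 2*(-2))*5890 = (1² + 31*(-3*(-5) - 2*(-2)))*5890 = (1 + 31*(15 + 4))*5890 = (1 + 31*19)*5890 = (1 + 589)*5890 = 590*5890 = 3475100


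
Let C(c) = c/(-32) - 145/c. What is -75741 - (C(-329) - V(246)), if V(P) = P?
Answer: -794924241/10528 ≈ -75506.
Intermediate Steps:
C(c) = -145/c - c/32 (C(c) = c*(-1/32) - 145/c = -c/32 - 145/c = -145/c - c/32)
-75741 - (C(-329) - V(246)) = -75741 - ((-145/(-329) - 1/32*(-329)) - 1*246) = -75741 - ((-145*(-1/329) + 329/32) - 246) = -75741 - ((145/329 + 329/32) - 246) = -75741 - (112881/10528 - 246) = -75741 - 1*(-2477007/10528) = -75741 + 2477007/10528 = -794924241/10528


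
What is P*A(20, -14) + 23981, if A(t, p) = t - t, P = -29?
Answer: 23981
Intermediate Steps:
A(t, p) = 0
P*A(20, -14) + 23981 = -29*0 + 23981 = 0 + 23981 = 23981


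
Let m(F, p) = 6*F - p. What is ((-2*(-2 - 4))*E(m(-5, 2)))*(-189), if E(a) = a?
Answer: 72576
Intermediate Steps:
m(F, p) = -p + 6*F
((-2*(-2 - 4))*E(m(-5, 2)))*(-189) = ((-2*(-2 - 4))*(-1*2 + 6*(-5)))*(-189) = ((-2*(-6))*(-2 - 30))*(-189) = (12*(-32))*(-189) = -384*(-189) = 72576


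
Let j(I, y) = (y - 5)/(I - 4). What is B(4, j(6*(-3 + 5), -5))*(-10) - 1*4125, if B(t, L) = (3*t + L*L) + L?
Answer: -33985/8 ≈ -4248.1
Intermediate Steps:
j(I, y) = (-5 + y)/(-4 + I)
B(t, L) = L + L² + 3*t (B(t, L) = (3*t + L²) + L = (L² + 3*t) + L = L + L² + 3*t)
B(4, j(6*(-3 + 5), -5))*(-10) - 1*4125 = ((-5 - 5)/(-4 + 6*(-3 + 5)) + ((-5 - 5)/(-4 + 6*(-3 + 5)))² + 3*4)*(-10) - 1*4125 = (-10/(-4 + 6*2) + (-10/(-4 + 6*2))² + 12)*(-10) - 4125 = (-10/(-4 + 12) + (-10/(-4 + 12))² + 12)*(-10) - 4125 = (-10/8 + (-10/8)² + 12)*(-10) - 4125 = ((⅛)*(-10) + ((⅛)*(-10))² + 12)*(-10) - 4125 = (-5/4 + (-5/4)² + 12)*(-10) - 4125 = (-5/4 + 25/16 + 12)*(-10) - 4125 = (197/16)*(-10) - 4125 = -985/8 - 4125 = -33985/8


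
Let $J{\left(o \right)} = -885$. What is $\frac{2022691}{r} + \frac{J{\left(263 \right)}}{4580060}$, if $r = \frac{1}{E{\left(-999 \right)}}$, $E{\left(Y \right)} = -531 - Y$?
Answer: $\frac{867114718840479}{916012} \approx 9.4662 \cdot 10^{8}$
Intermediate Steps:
$r = \frac{1}{468}$ ($r = \frac{1}{-531 - -999} = \frac{1}{-531 + 999} = \frac{1}{468} \approx 0.0021368$)
$\frac{2022691}{r} + \frac{J{\left(263 \right)}}{4580060} = 2022691 \frac{1}{\frac{1}{468}} - \frac{885}{4580060} = 2022691 \cdot 468 - \frac{177}{916012} = 946619388 - \frac{177}{916012} = \frac{867114718840479}{916012}$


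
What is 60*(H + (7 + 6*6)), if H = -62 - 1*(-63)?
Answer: 2640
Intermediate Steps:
H = 1 (H = -62 + 63 = 1)
60*(H + (7 + 6*6)) = 60*(1 + (7 + 6*6)) = 60*(1 + (7 + 36)) = 60*(1 + 43) = 60*44 = 2640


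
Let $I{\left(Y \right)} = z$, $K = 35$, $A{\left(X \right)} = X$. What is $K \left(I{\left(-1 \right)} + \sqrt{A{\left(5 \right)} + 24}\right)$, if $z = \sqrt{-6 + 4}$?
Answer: $35 \sqrt{29} + 35 i \sqrt{2} \approx 188.48 + 49.497 i$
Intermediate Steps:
$z = i \sqrt{2}$ ($z = \sqrt{-2} = i \sqrt{2} \approx 1.4142 i$)
$I{\left(Y \right)} = i \sqrt{2}$
$K \left(I{\left(-1 \right)} + \sqrt{A{\left(5 \right)} + 24}\right) = 35 \left(i \sqrt{2} + \sqrt{5 + 24}\right) = 35 \left(i \sqrt{2} + \sqrt{29}\right) = 35 \left(\sqrt{29} + i \sqrt{2}\right) = 35 \sqrt{29} + 35 i \sqrt{2}$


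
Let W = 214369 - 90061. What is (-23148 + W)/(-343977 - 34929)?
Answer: -16860/63151 ≈ -0.26698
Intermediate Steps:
W = 124308
(-23148 + W)/(-343977 - 34929) = (-23148 + 124308)/(-343977 - 34929) = 101160/(-378906) = 101160*(-1/378906) = -16860/63151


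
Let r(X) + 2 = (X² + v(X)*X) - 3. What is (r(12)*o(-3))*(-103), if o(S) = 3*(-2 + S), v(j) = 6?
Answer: 325995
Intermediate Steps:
r(X) = -5 + X² + 6*X (r(X) = -2 + ((X² + 6*X) - 3) = -2 + (-3 + X² + 6*X) = -5 + X² + 6*X)
o(S) = -6 + 3*S
(r(12)*o(-3))*(-103) = ((-5 + 12² + 6*12)*(-6 + 3*(-3)))*(-103) = ((-5 + 144 + 72)*(-6 - 9))*(-103) = (211*(-15))*(-103) = -3165*(-103) = 325995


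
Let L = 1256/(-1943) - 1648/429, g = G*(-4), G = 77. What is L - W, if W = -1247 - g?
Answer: 778959745/833547 ≈ 934.51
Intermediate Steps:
g = -308 (g = 77*(-4) = -308)
W = -939 (W = -1247 - 1*(-308) = -1247 + 308 = -939)
L = -3740888/833547 (L = 1256*(-1/1943) - 1648*1/429 = -1256/1943 - 1648/429 = -3740888/833547 ≈ -4.4879)
L - W = -3740888/833547 - 1*(-939) = -3740888/833547 + 939 = 778959745/833547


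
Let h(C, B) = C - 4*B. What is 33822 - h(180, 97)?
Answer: 34030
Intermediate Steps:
33822 - h(180, 97) = 33822 - (180 - 4*97) = 33822 - (180 - 388) = 33822 - 1*(-208) = 33822 + 208 = 34030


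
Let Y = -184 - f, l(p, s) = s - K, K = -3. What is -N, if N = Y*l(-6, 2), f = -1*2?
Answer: 910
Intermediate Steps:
l(p, s) = 3 + s (l(p, s) = s - 1*(-3) = s + 3 = 3 + s)
f = -2
Y = -182 (Y = -184 - 1*(-2) = -184 + 2 = -182)
N = -910 (N = -182*(3 + 2) = -182*5 = -910)
-N = -1*(-910) = 910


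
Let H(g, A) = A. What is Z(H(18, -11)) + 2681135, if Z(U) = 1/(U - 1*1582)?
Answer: 4271048054/1593 ≈ 2.6811e+6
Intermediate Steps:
Z(U) = 1/(-1582 + U) (Z(U) = 1/(U - 1582) = 1/(-1582 + U))
Z(H(18, -11)) + 2681135 = 1/(-1582 - 11) + 2681135 = 1/(-1593) + 2681135 = -1/1593 + 2681135 = 4271048054/1593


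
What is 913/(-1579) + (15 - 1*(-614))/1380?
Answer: -266749/2179020 ≈ -0.12242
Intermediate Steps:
913/(-1579) + (15 - 1*(-614))/1380 = 913*(-1/1579) + (15 + 614)*(1/1380) = -913/1579 + 629*(1/1380) = -913/1579 + 629/1380 = -266749/2179020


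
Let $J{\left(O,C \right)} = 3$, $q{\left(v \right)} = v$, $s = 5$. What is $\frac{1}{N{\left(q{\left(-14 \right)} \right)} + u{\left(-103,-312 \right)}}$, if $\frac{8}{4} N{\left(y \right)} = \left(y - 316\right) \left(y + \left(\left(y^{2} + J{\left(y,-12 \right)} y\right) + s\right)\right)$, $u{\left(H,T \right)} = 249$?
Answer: $- \frac{1}{23676} \approx -4.2237 \cdot 10^{-5}$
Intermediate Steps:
$N{\left(y \right)} = \frac{\left(-316 + y\right) \left(5 + y^{2} + 4 y\right)}{2}$ ($N{\left(y \right)} = \frac{\left(y - 316\right) \left(y + \left(\left(y^{2} + 3 y\right) + 5\right)\right)}{2} = \frac{\left(-316 + y\right) \left(y + \left(5 + y^{2} + 3 y\right)\right)}{2} = \frac{\left(-316 + y\right) \left(5 + y^{2} + 4 y\right)}{2}$)
$\frac{1}{N{\left(q{\left(-14 \right)} \right)} + u{\left(-103,-312 \right)}} = \frac{1}{\left(-790 + \frac{\left(-14\right)^{3}}{2} - 156 \left(-14\right)^{2} - -8813\right) + 249} = \frac{1}{\left(-790 + \frac{1}{2} \left(-2744\right) - 30576 + 8813\right) + 249} = \frac{1}{\left(-790 - 1372 - 30576 + 8813\right) + 249} = \frac{1}{-23925 + 249} = \frac{1}{-23676} = - \frac{1}{23676}$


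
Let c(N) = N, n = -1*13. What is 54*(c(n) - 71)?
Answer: -4536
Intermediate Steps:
n = -13
54*(c(n) - 71) = 54*(-13 - 71) = 54*(-84) = -4536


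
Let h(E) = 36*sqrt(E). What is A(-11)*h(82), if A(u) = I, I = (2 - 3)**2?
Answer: 36*sqrt(82) ≈ 325.99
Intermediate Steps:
I = 1 (I = (-1)**2 = 1)
A(u) = 1
A(-11)*h(82) = 1*(36*sqrt(82)) = 36*sqrt(82)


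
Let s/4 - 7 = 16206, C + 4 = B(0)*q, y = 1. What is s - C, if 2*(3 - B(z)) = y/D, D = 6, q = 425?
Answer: 763397/12 ≈ 63616.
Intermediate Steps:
B(z) = 35/12 (B(z) = 3 - 1/(2*6) = 3 - 1/2*1/6 = 3 - 1/12 = 35/12)
C = 14827/12 (C = -4 + (35/12)*425 = -4 + 14875/12 = 14827/12 ≈ 1235.6)
s = 64852 (s = 28 + 4*16206 = 28 + 64824 = 64852)
s - C = 64852 - 1*14827/12 = 64852 - 14827/12 = 763397/12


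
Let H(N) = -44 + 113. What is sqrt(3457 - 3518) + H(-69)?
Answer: 69 + I*sqrt(61) ≈ 69.0 + 7.8102*I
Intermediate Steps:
H(N) = 69
sqrt(3457 - 3518) + H(-69) = sqrt(3457 - 3518) + 69 = sqrt(-61) + 69 = I*sqrt(61) + 69 = 69 + I*sqrt(61)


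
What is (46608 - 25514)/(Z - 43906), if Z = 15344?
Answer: -10547/14281 ≈ -0.73853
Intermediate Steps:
(46608 - 25514)/(Z - 43906) = (46608 - 25514)/(15344 - 43906) = 21094/(-28562) = 21094*(-1/28562) = -10547/14281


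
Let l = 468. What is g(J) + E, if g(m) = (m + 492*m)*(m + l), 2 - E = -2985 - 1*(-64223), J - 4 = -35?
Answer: -6739907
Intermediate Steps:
J = -31 (J = 4 - 35 = -31)
E = -61236 (E = 2 - (-2985 - 1*(-64223)) = 2 - (-2985 + 64223) = 2 - 1*61238 = 2 - 61238 = -61236)
g(m) = 493*m*(468 + m) (g(m) = (m + 492*m)*(m + 468) = (493*m)*(468 + m) = 493*m*(468 + m))
g(J) + E = 493*(-31)*(468 - 31) - 61236 = 493*(-31)*437 - 61236 = -6678671 - 61236 = -6739907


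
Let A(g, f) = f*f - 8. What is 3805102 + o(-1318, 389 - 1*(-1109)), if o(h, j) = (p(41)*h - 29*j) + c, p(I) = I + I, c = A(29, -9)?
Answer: 3653657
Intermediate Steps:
A(g, f) = -8 + f**2 (A(g, f) = f**2 - 8 = -8 + f**2)
c = 73 (c = -8 + (-9)**2 = -8 + 81 = 73)
p(I) = 2*I
o(h, j) = 73 - 29*j + 82*h (o(h, j) = ((2*41)*h - 29*j) + 73 = (82*h - 29*j) + 73 = (-29*j + 82*h) + 73 = 73 - 29*j + 82*h)
3805102 + o(-1318, 389 - 1*(-1109)) = 3805102 + (73 - 29*(389 - 1*(-1109)) + 82*(-1318)) = 3805102 + (73 - 29*(389 + 1109) - 108076) = 3805102 + (73 - 29*1498 - 108076) = 3805102 + (73 - 43442 - 108076) = 3805102 - 151445 = 3653657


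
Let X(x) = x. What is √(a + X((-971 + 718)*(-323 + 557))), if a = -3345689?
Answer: I*√3404891 ≈ 1845.2*I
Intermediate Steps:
√(a + X((-971 + 718)*(-323 + 557))) = √(-3345689 + (-971 + 718)*(-323 + 557)) = √(-3345689 - 253*234) = √(-3345689 - 59202) = √(-3404891) = I*√3404891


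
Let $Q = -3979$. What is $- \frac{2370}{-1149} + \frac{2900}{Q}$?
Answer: $\frac{2032710}{1523957} \approx 1.3338$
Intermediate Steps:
$- \frac{2370}{-1149} + \frac{2900}{Q} = - \frac{2370}{-1149} + \frac{2900}{-3979} = \left(-2370\right) \left(- \frac{1}{1149}\right) + 2900 \left(- \frac{1}{3979}\right) = \frac{790}{383} - \frac{2900}{3979} = \frac{2032710}{1523957}$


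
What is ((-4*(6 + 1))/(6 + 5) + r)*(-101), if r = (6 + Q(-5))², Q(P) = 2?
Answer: -68276/11 ≈ -6206.9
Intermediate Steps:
r = 64 (r = (6 + 2)² = 8² = 64)
((-4*(6 + 1))/(6 + 5) + r)*(-101) = ((-4*(6 + 1))/(6 + 5) + 64)*(-101) = (-4*7/11 + 64)*(-101) = (-28*1/11 + 64)*(-101) = (-28/11 + 64)*(-101) = (676/11)*(-101) = -68276/11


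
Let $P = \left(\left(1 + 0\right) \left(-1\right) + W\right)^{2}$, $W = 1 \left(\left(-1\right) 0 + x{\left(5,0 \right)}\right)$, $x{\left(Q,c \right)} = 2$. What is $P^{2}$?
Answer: $1$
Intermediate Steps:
$W = 2$ ($W = 1 \left(\left(-1\right) 0 + 2\right) = 1 \left(0 + 2\right) = 1 \cdot 2 = 2$)
$P = 1$ ($P = \left(\left(1 + 0\right) \left(-1\right) + 2\right)^{2} = \left(1 \left(-1\right) + 2\right)^{2} = \left(-1 + 2\right)^{2} = 1^{2} = 1$)
$P^{2} = 1^{2} = 1$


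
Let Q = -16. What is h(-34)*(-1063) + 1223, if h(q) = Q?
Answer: 18231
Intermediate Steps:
h(q) = -16
h(-34)*(-1063) + 1223 = -16*(-1063) + 1223 = 17008 + 1223 = 18231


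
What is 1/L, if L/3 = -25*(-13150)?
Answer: 1/986250 ≈ 1.0139e-6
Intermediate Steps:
L = 986250 (L = 3*(-25*(-13150)) = 3*328750 = 986250)
1/L = 1/986250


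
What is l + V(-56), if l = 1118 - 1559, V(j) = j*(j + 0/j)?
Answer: 2695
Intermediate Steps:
V(j) = j² (V(j) = j*(j + 0) = j*j = j²)
l = -441
l + V(-56) = -441 + (-56)² = -441 + 3136 = 2695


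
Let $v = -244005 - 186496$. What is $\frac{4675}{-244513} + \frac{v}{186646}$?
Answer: $- \frac{106135661063}{45637373398} \approx -2.3256$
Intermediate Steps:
$v = -430501$
$\frac{4675}{-244513} + \frac{v}{186646} = \frac{4675}{-244513} - \frac{430501}{186646} = 4675 \left(- \frac{1}{244513}\right) - \frac{430501}{186646} = - \frac{4675}{244513} - \frac{430501}{186646} = - \frac{106135661063}{45637373398}$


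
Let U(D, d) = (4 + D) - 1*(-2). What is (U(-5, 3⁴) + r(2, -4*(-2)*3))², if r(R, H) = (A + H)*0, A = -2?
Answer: 1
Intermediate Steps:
r(R, H) = 0 (r(R, H) = (-2 + H)*0 = 0)
U(D, d) = 6 + D (U(D, d) = (4 + D) + 2 = 6 + D)
(U(-5, 3⁴) + r(2, -4*(-2)*3))² = ((6 - 5) + 0)² = (1 + 0)² = 1² = 1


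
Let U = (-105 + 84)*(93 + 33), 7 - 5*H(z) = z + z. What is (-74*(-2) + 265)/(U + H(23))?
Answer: -2065/13269 ≈ -0.15563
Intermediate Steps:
H(z) = 7/5 - 2*z/5 (H(z) = 7/5 - (z + z)/5 = 7/5 - 2*z/5)
U = -2646 (U = -21*126 = -2646)
(-74*(-2) + 265)/(U + H(23)) = (-74*(-2) + 265)/(-2646 + (7/5 - 2/5*23)) = (148 + 265)/(-2646 + (7/5 - 46/5)) = 413/(-2646 - 39/5) = 413/(-13269/5) = 413*(-5/13269) = -2065/13269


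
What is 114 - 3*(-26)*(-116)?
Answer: -8934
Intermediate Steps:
114 - 3*(-26)*(-116) = 114 + 78*(-116) = 114 - 9048 = -8934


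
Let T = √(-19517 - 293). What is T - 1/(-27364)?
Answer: 1/27364 + I*√19810 ≈ 3.6544e-5 + 140.75*I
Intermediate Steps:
T = I*√19810 (T = √(-19810) = I*√19810 ≈ 140.75*I)
T - 1/(-27364) = I*√19810 - 1/(-27364) = I*√19810 - 1*(-1/27364) = I*√19810 + 1/27364 = 1/27364 + I*√19810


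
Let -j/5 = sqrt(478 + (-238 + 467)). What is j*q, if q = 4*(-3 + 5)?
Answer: -40*sqrt(707) ≈ -1063.6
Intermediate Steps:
q = 8 (q = 4*2 = 8)
j = -5*sqrt(707) (j = -5*sqrt(478 + (-238 + 467)) = -5*sqrt(478 + 229) = -5*sqrt(707) ≈ -132.95)
j*q = -5*sqrt(707)*8 = -40*sqrt(707)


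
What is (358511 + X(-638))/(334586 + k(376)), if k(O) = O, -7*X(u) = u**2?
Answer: 2102533/2344734 ≈ 0.89670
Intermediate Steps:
X(u) = -u**2/7
(358511 + X(-638))/(334586 + k(376)) = (358511 - 1/7*(-638)**2)/(334586 + 376) = (358511 - 1/7*407044)/334962 = (358511 - 407044/7)*(1/334962) = (2102533/7)*(1/334962) = 2102533/2344734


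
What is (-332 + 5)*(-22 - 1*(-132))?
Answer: -35970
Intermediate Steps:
(-332 + 5)*(-22 - 1*(-132)) = -327*(-22 + 132) = -327*110 = -35970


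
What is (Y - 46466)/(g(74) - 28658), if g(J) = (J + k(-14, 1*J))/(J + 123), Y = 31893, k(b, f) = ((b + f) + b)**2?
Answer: 2870881/5643436 ≈ 0.50871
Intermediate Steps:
k(b, f) = (f + 2*b)**2
g(J) = (J + (-28 + J)**2)/(123 + J) (g(J) = (J + (1*J + 2*(-14))**2)/(J + 123) = (J + (J - 28)**2)/(123 + J) = (J + (-28 + J)**2)/(123 + J))
(Y - 46466)/(g(74) - 28658) = (31893 - 46466)/((74 + (-28 + 74)**2)/(123 + 74) - 28658) = -14573/((74 + 46**2)/197 - 28658) = -14573/((74 + 2116)/197 - 28658) = -14573/((1/197)*2190 - 28658) = -14573/(2190/197 - 28658) = -14573/(-5643436/197) = -14573*(-197/5643436) = 2870881/5643436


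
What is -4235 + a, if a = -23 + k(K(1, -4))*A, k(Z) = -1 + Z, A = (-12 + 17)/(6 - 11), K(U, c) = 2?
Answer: -4259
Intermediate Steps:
A = -1 (A = 5/(-5) = 5*(-1/5) = -1)
a = -24 (a = -23 + (-1 + 2)*(-1) = -23 + 1*(-1) = -23 - 1 = -24)
-4235 + a = -4235 - 24 = -4259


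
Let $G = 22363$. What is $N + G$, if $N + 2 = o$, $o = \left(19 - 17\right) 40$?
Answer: $22441$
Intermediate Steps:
$o = 80$ ($o = 2 \cdot 40 = 80$)
$N = 78$ ($N = -2 + 80 = 78$)
$N + G = 78 + 22363 = 22441$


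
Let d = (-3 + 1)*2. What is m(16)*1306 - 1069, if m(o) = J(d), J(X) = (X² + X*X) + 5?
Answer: 47253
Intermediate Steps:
d = -4 (d = -2*2 = -4)
J(X) = 5 + 2*X² (J(X) = (X² + X²) + 5 = 2*X² + 5 = 5 + 2*X²)
m(o) = 37 (m(o) = 5 + 2*(-4)² = 5 + 2*16 = 5 + 32 = 37)
m(16)*1306 - 1069 = 37*1306 - 1069 = 48322 - 1069 = 47253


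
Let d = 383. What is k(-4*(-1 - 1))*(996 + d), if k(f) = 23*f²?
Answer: 2029888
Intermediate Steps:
k(-4*(-1 - 1))*(996 + d) = (23*(-4*(-1 - 1))²)*(996 + 383) = (23*(-4*(-2))²)*1379 = (23*8²)*1379 = (23*64)*1379 = 1472*1379 = 2029888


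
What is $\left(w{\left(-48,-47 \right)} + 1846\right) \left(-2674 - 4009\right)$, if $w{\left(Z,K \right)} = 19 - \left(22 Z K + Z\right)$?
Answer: $318906077$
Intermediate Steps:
$w{\left(Z,K \right)} = 19 - Z - 22 K Z$ ($w{\left(Z,K \right)} = 19 - \left(22 K Z + Z\right) = 19 - \left(Z + 22 K Z\right) = 19 - Z - 22 K Z$)
$\left(w{\left(-48,-47 \right)} + 1846\right) \left(-2674 - 4009\right) = \left(\left(19 - -48 - \left(-1034\right) \left(-48\right)\right) + 1846\right) \left(-2674 - 4009\right) = \left(\left(19 + 48 - 49632\right) + 1846\right) \left(-6683\right) = \left(-49565 + 1846\right) \left(-6683\right) = \left(-47719\right) \left(-6683\right) = 318906077$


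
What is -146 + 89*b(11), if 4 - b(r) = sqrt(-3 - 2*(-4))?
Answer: 210 - 89*sqrt(5) ≈ 10.990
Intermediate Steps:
b(r) = 4 - sqrt(5) (b(r) = 4 - sqrt(-3 - 2*(-4)) = 4 - sqrt(-3 + 8) = 4 - sqrt(5))
-146 + 89*b(11) = -146 + 89*(4 - sqrt(5)) = -146 + (356 - 89*sqrt(5)) = 210 - 89*sqrt(5)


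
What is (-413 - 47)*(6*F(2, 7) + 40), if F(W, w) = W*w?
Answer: -57040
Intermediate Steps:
(-413 - 47)*(6*F(2, 7) + 40) = (-413 - 47)*(6*(2*7) + 40) = -460*(6*14 + 40) = -460*(84 + 40) = -460*124 = -57040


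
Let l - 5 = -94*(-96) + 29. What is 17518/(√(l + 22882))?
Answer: 8759*√7985/7985 ≈ 98.021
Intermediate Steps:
l = 9058 (l = 5 + (-94*(-96) + 29) = 5 + (9024 + 29) = 5 + 9053 = 9058)
17518/(√(l + 22882)) = 17518/(√(9058 + 22882)) = 17518/(√31940) = 17518/((2*√7985)) = 17518*(√7985/15970) = 8759*√7985/7985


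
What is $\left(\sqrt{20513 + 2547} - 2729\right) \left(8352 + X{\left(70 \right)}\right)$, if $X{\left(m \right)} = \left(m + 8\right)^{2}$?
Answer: $-39395844 + 28872 \sqrt{5765} \approx -3.7204 \cdot 10^{7}$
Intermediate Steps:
$X{\left(m \right)} = \left(8 + m\right)^{2}$
$\left(\sqrt{20513 + 2547} - 2729\right) \left(8352 + X{\left(70 \right)}\right) = \left(\sqrt{20513 + 2547} - 2729\right) \left(8352 + \left(8 + 70\right)^{2}\right) = \left(\sqrt{23060} + \left(7157 - 9886\right)\right) \left(8352 + 78^{2}\right) = \left(2 \sqrt{5765} - 2729\right) \left(8352 + 6084\right) = \left(-2729 + 2 \sqrt{5765}\right) 14436 = -39395844 + 28872 \sqrt{5765}$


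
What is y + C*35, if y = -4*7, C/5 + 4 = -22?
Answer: -4578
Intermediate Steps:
C = -130 (C = -20 + 5*(-22) = -20 - 110 = -130)
y = -28
y + C*35 = -28 - 130*35 = -28 - 4550 = -4578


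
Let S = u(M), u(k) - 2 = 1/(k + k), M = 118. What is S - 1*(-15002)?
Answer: 3540945/236 ≈ 15004.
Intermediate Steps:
u(k) = 2 + 1/(2*k) (u(k) = 2 + 1/(k + k) = 2 + 1/(2*k))
S = 473/236 (S = 2 + (½)/118 = 2 + (½)*(1/118) = 2 + 1/236 = 473/236 ≈ 2.0042)
S - 1*(-15002) = 473/236 - 1*(-15002) = 473/236 + 15002 = 3540945/236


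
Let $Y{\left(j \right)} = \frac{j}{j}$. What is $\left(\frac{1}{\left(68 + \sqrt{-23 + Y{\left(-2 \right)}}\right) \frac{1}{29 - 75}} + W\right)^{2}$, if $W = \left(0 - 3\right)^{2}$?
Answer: $\frac{- 159287 i + 5094 \sqrt{22}}{- 2301 i + 68 \sqrt{22}} \approx 69.332 + 0.77338 i$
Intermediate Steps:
$Y{\left(j \right)} = 1$
$W = 9$ ($W = \left(-3\right)^{2} = 9$)
$\left(\frac{1}{\left(68 + \sqrt{-23 + Y{\left(-2 \right)}}\right) \frac{1}{29 - 75}} + W\right)^{2} = \left(\frac{1}{\left(68 + \sqrt{-23 + 1}\right) \frac{1}{29 - 75}} + 9\right)^{2} = \left(\frac{1}{\left(68 + \sqrt{-22}\right) \frac{1}{-46}} + 9\right)^{2} = \left(\frac{1}{\left(68 + i \sqrt{22}\right) \left(- \frac{1}{46}\right)} + 9\right)^{2} = \left(\frac{1}{- \frac{34}{23} - \frac{i \sqrt{22}}{46}} + 9\right)^{2} = \left(9 + \frac{1}{- \frac{34}{23} - \frac{i \sqrt{22}}{46}}\right)^{2}$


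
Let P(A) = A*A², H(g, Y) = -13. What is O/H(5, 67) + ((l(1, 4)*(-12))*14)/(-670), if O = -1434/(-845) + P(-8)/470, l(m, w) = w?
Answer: 33078046/34591765 ≈ 0.95624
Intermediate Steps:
P(A) = A³
O = 24134/39715 (O = -1434/(-845) + (-8)³/470 = -1434*(-1/845) - 512*1/470 = 1434/845 - 256/235 = 24134/39715 ≈ 0.60768)
O/H(5, 67) + ((l(1, 4)*(-12))*14)/(-670) = (24134/39715)/(-13) + ((4*(-12))*14)/(-670) = (24134/39715)*(-1/13) - 48*14*(-1/670) = -24134/516295 - 672*(-1/670) = -24134/516295 + 336/335 = 33078046/34591765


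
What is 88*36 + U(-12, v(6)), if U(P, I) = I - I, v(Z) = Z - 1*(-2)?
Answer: 3168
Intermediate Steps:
v(Z) = 2 + Z (v(Z) = Z + 2 = 2 + Z)
U(P, I) = 0
88*36 + U(-12, v(6)) = 88*36 + 0 = 3168 + 0 = 3168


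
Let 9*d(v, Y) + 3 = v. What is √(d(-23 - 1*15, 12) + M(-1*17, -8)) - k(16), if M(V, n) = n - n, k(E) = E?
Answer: -16 + I*√41/3 ≈ -16.0 + 2.1344*I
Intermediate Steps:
d(v, Y) = -⅓ + v/9
M(V, n) = 0
√(d(-23 - 1*15, 12) + M(-1*17, -8)) - k(16) = √((-⅓ + (-23 - 1*15)/9) + 0) - 1*16 = √((-⅓ + (-23 - 15)/9) + 0) - 16 = √((-⅓ + (⅑)*(-38)) + 0) - 16 = √((-⅓ - 38/9) + 0) - 16 = √(-41/9 + 0) - 16 = √(-41/9) - 16 = I*√41/3 - 16 = -16 + I*√41/3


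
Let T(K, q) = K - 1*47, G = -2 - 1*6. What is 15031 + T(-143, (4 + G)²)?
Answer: 14841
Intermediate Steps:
G = -8 (G = -2 - 6 = -8)
T(K, q) = -47 + K (T(K, q) = K - 47 = -47 + K)
15031 + T(-143, (4 + G)²) = 15031 + (-47 - 143) = 15031 - 190 = 14841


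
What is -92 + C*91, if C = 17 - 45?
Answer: -2640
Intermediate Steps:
C = -28
-92 + C*91 = -92 - 28*91 = -92 - 2548 = -2640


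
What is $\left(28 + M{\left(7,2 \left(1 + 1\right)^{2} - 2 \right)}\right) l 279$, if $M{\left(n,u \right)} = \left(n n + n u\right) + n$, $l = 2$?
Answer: $70308$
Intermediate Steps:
$M{\left(n,u \right)} = n + n^{2} + n u$ ($M{\left(n,u \right)} = \left(n^{2} + n u\right) + n = n + n^{2} + n u$)
$\left(28 + M{\left(7,2 \left(1 + 1\right)^{2} - 2 \right)}\right) l 279 = \left(28 + 7 \left(1 + 7 - \left(2 - 2 \left(1 + 1\right)^{2}\right)\right)\right) 2 \cdot 279 = \left(28 + 7 \left(1 + 7 - \left(2 - 2 \cdot 2^{2}\right)\right)\right) 2 \cdot 279 = \left(28 + 7 \left(1 + 7 + \left(2 \cdot 4 - 2\right)\right)\right) 2 \cdot 279 = \left(28 + 7 \left(1 + 7 + \left(8 - 2\right)\right)\right) 2 \cdot 279 = \left(28 + 7 \left(1 + 7 + 6\right)\right) 2 \cdot 279 = \left(28 + 7 \cdot 14\right) 2 \cdot 279 = \left(28 + 98\right) 2 \cdot 279 = 126 \cdot 2 \cdot 279 = 252 \cdot 279 = 70308$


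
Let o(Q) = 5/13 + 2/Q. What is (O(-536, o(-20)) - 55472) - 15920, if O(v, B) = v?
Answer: -71928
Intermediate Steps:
o(Q) = 5/13 + 2/Q (o(Q) = 5*(1/13) + 2/Q = 5/13 + 2/Q)
(O(-536, o(-20)) - 55472) - 15920 = (-536 - 55472) - 15920 = -56008 - 15920 = -71928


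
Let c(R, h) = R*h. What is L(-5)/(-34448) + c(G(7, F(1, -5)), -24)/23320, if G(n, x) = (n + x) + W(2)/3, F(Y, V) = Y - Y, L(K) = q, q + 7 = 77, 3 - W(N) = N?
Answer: -43723/4564360 ≈ -0.0095792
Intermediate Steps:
W(N) = 3 - N
q = 70 (q = -7 + 77 = 70)
L(K) = 70
F(Y, V) = 0
G(n, x) = ⅓ + n + x (G(n, x) = (n + x) + (3 - 1*2)/3 = (n + x) + (3 - 2)*(⅓) = (n + x) + 1*(⅓) = (n + x) + ⅓ = ⅓ + n + x)
L(-5)/(-34448) + c(G(7, F(1, -5)), -24)/23320 = 70/(-34448) + ((⅓ + 7 + 0)*(-24))/23320 = 70*(-1/34448) + ((22/3)*(-24))*(1/23320) = -35/17224 - 176*1/23320 = -35/17224 - 2/265 = -43723/4564360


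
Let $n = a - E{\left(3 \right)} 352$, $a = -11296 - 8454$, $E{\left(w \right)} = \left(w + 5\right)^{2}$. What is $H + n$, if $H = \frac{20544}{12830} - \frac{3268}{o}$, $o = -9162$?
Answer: $- \frac{1242370909828}{29387115} \approx -42276.0$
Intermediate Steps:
$E{\left(w \right)} = \left(5 + w\right)^{2}$
$H = \frac{57538142}{29387115}$ ($H = \frac{20544}{12830} - \frac{3268}{-9162} = 20544 \cdot \frac{1}{12830} - - \frac{1634}{4581} = \frac{10272}{6415} + \frac{1634}{4581} = \frac{57538142}{29387115} \approx 1.9579$)
$a = -19750$
$n = -42278$ ($n = -19750 - \left(5 + 3\right)^{2} \cdot 352 = -19750 - 8^{2} \cdot 352 = -19750 - 64 \cdot 352 = -19750 - 22528 = -42278$)
$H + n = \frac{57538142}{29387115} - 42278 = - \frac{1242370909828}{29387115}$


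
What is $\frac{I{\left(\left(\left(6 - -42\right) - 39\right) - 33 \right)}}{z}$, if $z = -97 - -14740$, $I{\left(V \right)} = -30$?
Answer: $- \frac{10}{4881} \approx -0.0020488$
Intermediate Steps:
$z = 14643$ ($z = -97 + 14740 = 14643$)
$\frac{I{\left(\left(\left(6 - -42\right) - 39\right) - 33 \right)}}{z} = - \frac{30}{14643} = \left(-30\right) \frac{1}{14643} = - \frac{10}{4881}$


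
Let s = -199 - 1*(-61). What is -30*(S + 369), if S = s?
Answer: -6930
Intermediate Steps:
s = -138 (s = -199 + 61 = -138)
S = -138
-30*(S + 369) = -30*(-138 + 369) = -30*231 = -6930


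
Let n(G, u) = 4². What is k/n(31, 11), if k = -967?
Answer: -967/16 ≈ -60.438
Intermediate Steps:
n(G, u) = 16
k/n(31, 11) = -967/16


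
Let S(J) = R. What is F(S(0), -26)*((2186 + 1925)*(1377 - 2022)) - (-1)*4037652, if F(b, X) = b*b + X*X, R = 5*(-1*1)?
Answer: -1854730443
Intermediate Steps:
R = -5 (R = 5*(-1) = -5)
S(J) = -5
F(b, X) = X² + b² (F(b, X) = b² + X² = X² + b²)
F(S(0), -26)*((2186 + 1925)*(1377 - 2022)) - (-1)*4037652 = ((-26)² + (-5)²)*((2186 + 1925)*(1377 - 2022)) - (-1)*4037652 = (676 + 25)*(4111*(-645)) - 1*(-4037652) = 701*(-2651595) + 4037652 = -1858768095 + 4037652 = -1854730443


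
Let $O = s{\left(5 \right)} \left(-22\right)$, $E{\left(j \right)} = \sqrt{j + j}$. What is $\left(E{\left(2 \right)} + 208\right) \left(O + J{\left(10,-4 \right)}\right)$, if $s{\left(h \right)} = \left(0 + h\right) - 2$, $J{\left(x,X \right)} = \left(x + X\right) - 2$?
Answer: $-13020$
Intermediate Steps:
$J{\left(x,X \right)} = -2 + X + x$ ($J{\left(x,X \right)} = \left(X + x\right) - 2 = -2 + X + x$)
$s{\left(h \right)} = -2 + h$ ($s{\left(h \right)} = h - 2 = -2 + h$)
$E{\left(j \right)} = \sqrt{2} \sqrt{j}$ ($E{\left(j \right)} = \sqrt{2 j} = \sqrt{2} \sqrt{j}$)
$O = -66$ ($O = \left(-2 + 5\right) \left(-22\right) = 3 \left(-22\right) = -66$)
$\left(E{\left(2 \right)} + 208\right) \left(O + J{\left(10,-4 \right)}\right) = \left(\sqrt{2} \sqrt{2} + 208\right) \left(-66 - -4\right) = \left(2 + 208\right) \left(-66 + 4\right) = 210 \left(-62\right) = -13020$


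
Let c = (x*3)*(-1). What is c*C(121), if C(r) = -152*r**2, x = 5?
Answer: 33381480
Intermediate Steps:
c = -15 (c = (5*3)*(-1) = 15*(-1) = -15)
c*C(121) = -(-2280)*121**2 = -(-2280)*14641 = -15*(-2225432) = 33381480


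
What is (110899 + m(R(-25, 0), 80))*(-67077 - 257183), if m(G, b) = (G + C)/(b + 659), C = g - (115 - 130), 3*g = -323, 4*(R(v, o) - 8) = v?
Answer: -79723474851665/2217 ≈ -3.5960e+10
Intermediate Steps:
R(v, o) = 8 + v/4
g = -323/3 (g = (⅓)*(-323) = -323/3 ≈ -107.67)
C = -278/3 (C = -323/3 - (115 - 130) = -323/3 - 1*(-15) = -323/3 + 15 = -278/3 ≈ -92.667)
m(G, b) = (-278/3 + G)/(659 + b) (m(G, b) = (G - 278/3)/(b + 659) = (-278/3 + G)/(659 + b))
(110899 + m(R(-25, 0), 80))*(-67077 - 257183) = (110899 + (-278/3 + (8 + (¼)*(-25)))/(659 + 80))*(-67077 - 257183) = (110899 + (-278/3 + (8 - 25/4))/739)*(-324260) = (110899 + (-278/3 + 7/4)/739)*(-324260) = (110899 + (1/739)*(-1091/12))*(-324260) = (110899 - 1091/8868)*(-324260) = (983451241/8868)*(-324260) = -79723474851665/2217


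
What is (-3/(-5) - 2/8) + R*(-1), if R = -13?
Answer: 267/20 ≈ 13.350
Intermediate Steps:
(-3/(-5) - 2/8) + R*(-1) = (-3/(-5) - 2/8) - 13*(-1) = (-3*(-⅕) - 2*⅛) + 13 = (⅗ - ¼) + 13 = 7/20 + 13 = 267/20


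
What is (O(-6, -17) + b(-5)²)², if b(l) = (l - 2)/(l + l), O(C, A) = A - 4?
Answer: 4206601/10000 ≈ 420.66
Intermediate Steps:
O(C, A) = -4 + A
b(l) = (-2 + l)/(2*l) (b(l) = (-2 + l)/((2*l)) = (-2 + l)*(1/(2*l)) = (-2 + l)/(2*l))
(O(-6, -17) + b(-5)²)² = ((-4 - 17) + ((½)*(-2 - 5)/(-5))²)² = (-21 + ((½)*(-⅕)*(-7))²)² = (-21 + (7/10)²)² = (-21 + 49/100)² = (-2051/100)² = 4206601/10000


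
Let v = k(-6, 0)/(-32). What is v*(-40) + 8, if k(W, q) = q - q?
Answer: 8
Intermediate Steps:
k(W, q) = 0
v = 0 (v = 0/(-32) = 0*(-1/32) = 0)
v*(-40) + 8 = 0*(-40) + 8 = 0 + 8 = 8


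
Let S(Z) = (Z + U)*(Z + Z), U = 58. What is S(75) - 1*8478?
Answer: 11472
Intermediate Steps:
S(Z) = 2*Z*(58 + Z) (S(Z) = (Z + 58)*(Z + Z) = (58 + Z)*(2*Z) = 2*Z*(58 + Z))
S(75) - 1*8478 = 2*75*(58 + 75) - 1*8478 = 2*75*133 - 8478 = 19950 - 8478 = 11472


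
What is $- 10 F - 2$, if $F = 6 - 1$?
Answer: $-52$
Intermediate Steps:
$F = 5$
$- 10 F - 2 = \left(-10\right) 5 - 2 = -50 - 2 = -52$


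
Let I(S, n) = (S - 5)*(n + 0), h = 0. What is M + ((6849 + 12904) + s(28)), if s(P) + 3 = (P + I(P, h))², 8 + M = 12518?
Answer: 33044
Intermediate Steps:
I(S, n) = n*(-5 + S) (I(S, n) = (-5 + S)*n = n*(-5 + S))
M = 12510 (M = -8 + 12518 = 12510)
s(P) = -3 + P² (s(P) = -3 + (P + 0*(-5 + P))² = -3 + (P + 0)² = -3 + P²)
M + ((6849 + 12904) + s(28)) = 12510 + ((6849 + 12904) + (-3 + 28²)) = 12510 + (19753 + (-3 + 784)) = 12510 + (19753 + 781) = 12510 + 20534 = 33044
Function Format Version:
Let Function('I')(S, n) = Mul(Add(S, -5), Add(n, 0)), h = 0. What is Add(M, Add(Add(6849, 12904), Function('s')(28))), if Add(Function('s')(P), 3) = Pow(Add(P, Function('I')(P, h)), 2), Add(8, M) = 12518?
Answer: 33044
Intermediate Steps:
Function('I')(S, n) = Mul(n, Add(-5, S)) (Function('I')(S, n) = Mul(Add(-5, S), n) = Mul(n, Add(-5, S)))
M = 12510 (M = Add(-8, 12518) = 12510)
Function('s')(P) = Add(-3, Pow(P, 2)) (Function('s')(P) = Add(-3, Pow(Add(P, Mul(0, Add(-5, P))), 2)) = Add(-3, Pow(Add(P, 0), 2)) = Add(-3, Pow(P, 2)))
Add(M, Add(Add(6849, 12904), Function('s')(28))) = Add(12510, Add(Add(6849, 12904), Add(-3, Pow(28, 2)))) = Add(12510, Add(19753, Add(-3, 784))) = Add(12510, Add(19753, 781)) = Add(12510, 20534) = 33044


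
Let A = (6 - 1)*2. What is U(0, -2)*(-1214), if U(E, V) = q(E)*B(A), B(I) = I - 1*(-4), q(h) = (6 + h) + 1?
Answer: -118972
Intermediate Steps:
q(h) = 7 + h
A = 10 (A = 5*2 = 10)
B(I) = 4 + I (B(I) = I + 4 = 4 + I)
U(E, V) = 98 + 14*E (U(E, V) = (7 + E)*(4 + 10) = (7 + E)*14 = 98 + 14*E)
U(0, -2)*(-1214) = (98 + 14*0)*(-1214) = (98 + 0)*(-1214) = 98*(-1214) = -118972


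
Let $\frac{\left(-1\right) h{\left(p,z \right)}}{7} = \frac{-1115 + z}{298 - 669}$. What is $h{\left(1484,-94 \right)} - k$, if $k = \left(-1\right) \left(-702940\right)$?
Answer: $- \frac{37257029}{53} \approx -7.0296 \cdot 10^{5}$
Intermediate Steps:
$k = 702940$
$h{\left(p,z \right)} = - \frac{1115}{53} + \frac{z}{53}$ ($h{\left(p,z \right)} = - 7 \frac{-1115 + z}{298 - 669} = - 7 \frac{-1115 + z}{-371} = - 7 \left(-1115 + z\right) \left(- \frac{1}{371}\right) = - 7 \left(\frac{1115}{371} - \frac{z}{371}\right) = - \frac{1115}{53} + \frac{z}{53}$)
$h{\left(1484,-94 \right)} - k = \left(- \frac{1115}{53} + \frac{1}{53} \left(-94\right)\right) - 702940 = \left(- \frac{1115}{53} - \frac{94}{53}\right) - 702940 = - \frac{1209}{53} - 702940 = - \frac{37257029}{53}$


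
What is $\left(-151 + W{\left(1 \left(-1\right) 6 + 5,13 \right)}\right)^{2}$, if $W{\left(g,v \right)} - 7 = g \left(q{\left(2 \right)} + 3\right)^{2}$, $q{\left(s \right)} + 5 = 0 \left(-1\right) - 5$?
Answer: $37249$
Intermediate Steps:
$q{\left(s \right)} = -10$ ($q{\left(s \right)} = -5 + \left(0 \left(-1\right) - 5\right) = -5 + \left(0 - 5\right) = -5 - 5 = -10$)
$W{\left(g,v \right)} = 7 + 49 g$ ($W{\left(g,v \right)} = 7 + g \left(-10 + 3\right)^{2} = 7 + g \left(-7\right)^{2} = 7 + g 49 = 7 + 49 g$)
$\left(-151 + W{\left(1 \left(-1\right) 6 + 5,13 \right)}\right)^{2} = \left(-151 + \left(7 + 49 \left(1 \left(-1\right) 6 + 5\right)\right)\right)^{2} = \left(-151 + \left(7 + 49 \left(\left(-1\right) 6 + 5\right)\right)\right)^{2} = \left(-151 + \left(7 + 49 \left(-6 + 5\right)\right)\right)^{2} = \left(-151 + \left(7 + 49 \left(-1\right)\right)\right)^{2} = \left(-151 + \left(7 - 49\right)\right)^{2} = \left(-151 - 42\right)^{2} = \left(-193\right)^{2} = 37249$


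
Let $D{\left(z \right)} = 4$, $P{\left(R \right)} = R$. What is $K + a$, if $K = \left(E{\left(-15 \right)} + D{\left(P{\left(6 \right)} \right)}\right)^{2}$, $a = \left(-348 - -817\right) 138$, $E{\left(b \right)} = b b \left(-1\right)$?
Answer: $113563$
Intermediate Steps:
$E{\left(b \right)} = - b^{2}$ ($E{\left(b \right)} = b^{2} \left(-1\right) = - b^{2}$)
$a = 64722$ ($a = \left(-348 + 817\right) 138 = 469 \cdot 138 = 64722$)
$K = 48841$ ($K = \left(- \left(-15\right)^{2} + 4\right)^{2} = \left(\left(-1\right) 225 + 4\right)^{2} = \left(-225 + 4\right)^{2} = \left(-221\right)^{2} = 48841$)
$K + a = 48841 + 64722 = 113563$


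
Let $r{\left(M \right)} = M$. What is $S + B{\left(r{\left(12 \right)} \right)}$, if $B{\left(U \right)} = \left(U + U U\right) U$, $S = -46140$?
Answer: $-44268$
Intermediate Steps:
$B{\left(U \right)} = U \left(U + U^{2}\right)$ ($B{\left(U \right)} = \left(U + U^{2}\right) U = U \left(U + U^{2}\right)$)
$S + B{\left(r{\left(12 \right)} \right)} = -46140 + 12^{2} \left(1 + 12\right) = -46140 + 144 \cdot 13 = -46140 + 1872 = -44268$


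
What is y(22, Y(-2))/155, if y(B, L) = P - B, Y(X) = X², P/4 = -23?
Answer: -114/155 ≈ -0.73548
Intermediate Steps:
P = -92 (P = 4*(-23) = -92)
y(B, L) = -92 - B
y(22, Y(-2))/155 = (-92 - 1*22)/155 = (-92 - 22)*(1/155) = -114*1/155 = -114/155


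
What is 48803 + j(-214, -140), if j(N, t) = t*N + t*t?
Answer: 98363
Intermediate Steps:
j(N, t) = t² + N*t (j(N, t) = N*t + t² = t² + N*t)
48803 + j(-214, -140) = 48803 - 140*(-214 - 140) = 48803 - 140*(-354) = 48803 + 49560 = 98363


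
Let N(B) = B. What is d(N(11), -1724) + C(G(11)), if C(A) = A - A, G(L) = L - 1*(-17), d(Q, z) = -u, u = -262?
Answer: 262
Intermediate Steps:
d(Q, z) = 262 (d(Q, z) = -1*(-262) = 262)
G(L) = 17 + L (G(L) = L + 17 = 17 + L)
C(A) = 0
d(N(11), -1724) + C(G(11)) = 262 + 0 = 262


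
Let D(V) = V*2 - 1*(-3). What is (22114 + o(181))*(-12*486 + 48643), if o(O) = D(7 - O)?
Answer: 931952659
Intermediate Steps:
D(V) = 3 + 2*V (D(V) = 2*V + 3 = 3 + 2*V)
o(O) = 17 - 2*O (o(O) = 3 + 2*(7 - O) = 3 + (14 - 2*O) = 17 - 2*O)
(22114 + o(181))*(-12*486 + 48643) = (22114 + (17 - 2*181))*(-12*486 + 48643) = (22114 + (17 - 362))*(-5832 + 48643) = (22114 - 345)*42811 = 21769*42811 = 931952659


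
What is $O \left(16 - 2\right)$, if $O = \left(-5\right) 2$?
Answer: $-140$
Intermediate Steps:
$O = -10$
$O \left(16 - 2\right) = - 10 \left(16 - 2\right) = \left(-10\right) 14 = -140$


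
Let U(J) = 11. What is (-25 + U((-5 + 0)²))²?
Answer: 196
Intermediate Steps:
(-25 + U((-5 + 0)²))² = (-25 + 11)² = (-14)² = 196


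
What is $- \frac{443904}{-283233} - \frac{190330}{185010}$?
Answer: $\frac{134375915}{249528273} \approx 0.53852$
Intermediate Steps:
$- \frac{443904}{-283233} - \frac{190330}{185010} = \left(-443904\right) \left(- \frac{1}{283233}\right) - \frac{2719}{2643} = \frac{147968}{94411} - \frac{2719}{2643} = \frac{134375915}{249528273}$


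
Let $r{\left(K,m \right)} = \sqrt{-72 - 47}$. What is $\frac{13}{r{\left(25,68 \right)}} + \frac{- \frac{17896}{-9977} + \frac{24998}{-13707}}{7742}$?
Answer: $- \frac{2052287}{529377594669} - \frac{13 i \sqrt{119}}{119} \approx -3.8768 \cdot 10^{-6} - 1.1917 i$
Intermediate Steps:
$r{\left(K,m \right)} = i \sqrt{119}$ ($r{\left(K,m \right)} = \sqrt{-119} = i \sqrt{119}$)
$\frac{13}{r{\left(25,68 \right)}} + \frac{- \frac{17896}{-9977} + \frac{24998}{-13707}}{7742} = \frac{13}{i \sqrt{119}} + \frac{- \frac{17896}{-9977} + \frac{24998}{-13707}}{7742} = 13 \left(- \frac{i \sqrt{119}}{119}\right) + \left(\left(-17896\right) \left(- \frac{1}{9977}\right) + 24998 \left(- \frac{1}{13707}\right)\right) \frac{1}{7742} = - \frac{13 i \sqrt{119}}{119} + \left(\frac{17896}{9977} - \frac{24998}{13707}\right) \frac{1}{7742} = - \frac{13 i \sqrt{119}}{119} - \frac{2052287}{529377594669} = - \frac{2052287}{529377594669} - \frac{13 i \sqrt{119}}{119}$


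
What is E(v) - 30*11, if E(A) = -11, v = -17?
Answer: -341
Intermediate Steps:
E(v) - 30*11 = -11 - 30*11 = -11 - 330 = -341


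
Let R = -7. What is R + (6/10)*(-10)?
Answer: -13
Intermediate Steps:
R + (6/10)*(-10) = -7 + (6/10)*(-10) = -7 + (6*(1/10))*(-10) = -7 + (3/5)*(-10) = -7 - 6 = -13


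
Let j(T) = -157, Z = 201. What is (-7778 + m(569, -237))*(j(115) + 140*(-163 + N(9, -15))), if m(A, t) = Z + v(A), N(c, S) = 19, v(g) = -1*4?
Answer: 154023177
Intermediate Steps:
v(g) = -4
m(A, t) = 197 (m(A, t) = 201 - 4 = 197)
(-7778 + m(569, -237))*(j(115) + 140*(-163 + N(9, -15))) = (-7778 + 197)*(-157 + 140*(-163 + 19)) = -7581*(-157 + 140*(-144)) = -7581*(-157 - 20160) = -7581*(-20317) = 154023177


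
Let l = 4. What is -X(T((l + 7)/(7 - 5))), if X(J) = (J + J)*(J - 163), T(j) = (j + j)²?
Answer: 10164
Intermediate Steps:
T(j) = 4*j² (T(j) = (2*j)² = 4*j²)
X(J) = 2*J*(-163 + J) (X(J) = (2*J)*(-163 + J) = 2*J*(-163 + J))
-X(T((l + 7)/(7 - 5))) = -2*4*((4 + 7)/(7 - 5))²*(-163 + 4*((4 + 7)/(7 - 5))²) = -2*4*(11/2)²*(-163 + 4*(11/2)²) = -2*4*(121/4)*(-163 + 4*(121/4)) = -2*121*(-163 + 121) = -2*121*(-42) = -1*(-10164) = 10164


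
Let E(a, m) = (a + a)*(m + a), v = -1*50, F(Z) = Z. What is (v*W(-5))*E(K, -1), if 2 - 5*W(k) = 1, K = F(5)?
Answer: -400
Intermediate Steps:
K = 5
W(k) = 1/5 (W(k) = 2/5 - 1/5*1 = 2/5 - 1/5 = 1/5)
v = -50
E(a, m) = 2*a*(a + m) (E(a, m) = (2*a)*(a + m) = 2*a*(a + m))
(v*W(-5))*E(K, -1) = (-50*1/5)*(2*5*(5 - 1)) = -20*5*4 = -10*40 = -400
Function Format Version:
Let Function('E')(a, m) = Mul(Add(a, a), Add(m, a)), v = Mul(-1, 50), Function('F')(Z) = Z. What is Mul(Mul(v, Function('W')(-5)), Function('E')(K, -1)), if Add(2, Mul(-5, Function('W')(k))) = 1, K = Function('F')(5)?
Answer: -400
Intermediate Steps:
K = 5
Function('W')(k) = Rational(1, 5) (Function('W')(k) = Add(Rational(2, 5), Mul(Rational(-1, 5), 1)) = Add(Rational(2, 5), Rational(-1, 5)) = Rational(1, 5))
v = -50
Function('E')(a, m) = Mul(2, a, Add(a, m)) (Function('E')(a, m) = Mul(Mul(2, a), Add(a, m)) = Mul(2, a, Add(a, m)))
Mul(Mul(v, Function('W')(-5)), Function('E')(K, -1)) = Mul(Mul(-50, Rational(1, 5)), Mul(2, 5, Add(5, -1))) = Mul(-10, Mul(2, 5, 4)) = Mul(-10, 40) = -400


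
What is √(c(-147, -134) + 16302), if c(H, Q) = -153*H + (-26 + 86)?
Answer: 3*√4317 ≈ 197.11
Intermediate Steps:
c(H, Q) = 60 - 153*H (c(H, Q) = -153*H + 60 = 60 - 153*H)
√(c(-147, -134) + 16302) = √((60 - 153*(-147)) + 16302) = √((60 + 22491) + 16302) = √(22551 + 16302) = √38853 = 3*√4317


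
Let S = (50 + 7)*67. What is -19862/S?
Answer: -19862/3819 ≈ -5.2008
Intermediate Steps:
S = 3819 (S = 57*67 = 3819)
-19862/S = -19862/3819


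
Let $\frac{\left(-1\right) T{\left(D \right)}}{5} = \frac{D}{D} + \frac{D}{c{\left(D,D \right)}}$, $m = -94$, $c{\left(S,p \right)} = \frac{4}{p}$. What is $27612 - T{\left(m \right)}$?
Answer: $38662$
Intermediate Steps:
$T{\left(D \right)} = -5 - \frac{5 D^{2}}{4}$ ($T{\left(D \right)} = - 5 \left(\frac{D}{D} + \frac{D}{4 \frac{1}{D}}\right) = - 5 \left(1 + D \frac{D}{4}\right) = - 5 \left(1 + \frac{D^{2}}{4}\right) = -5 - \frac{5 D^{2}}{4}$)
$27612 - T{\left(m \right)} = 27612 - \left(-5 - \frac{5 \left(-94\right)^{2}}{4}\right) = 27612 - \left(-5 - 11045\right) = 27612 - -11050 = 27612 + 11050 = 38662$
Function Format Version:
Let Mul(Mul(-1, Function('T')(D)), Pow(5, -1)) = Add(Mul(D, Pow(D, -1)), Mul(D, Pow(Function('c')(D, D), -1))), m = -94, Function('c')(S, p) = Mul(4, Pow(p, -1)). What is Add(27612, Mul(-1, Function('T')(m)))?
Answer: 38662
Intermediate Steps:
Function('T')(D) = Add(-5, Mul(Rational(-5, 4), Pow(D, 2))) (Function('T')(D) = Mul(-5, Add(Mul(D, Pow(D, -1)), Mul(D, Pow(Mul(4, Pow(D, -1)), -1)))) = Mul(-5, Add(1, Mul(D, Mul(Rational(1, 4), D)))) = Mul(-5, Add(1, Mul(Rational(1, 4), Pow(D, 2)))) = Add(-5, Mul(Rational(-5, 4), Pow(D, 2))))
Add(27612, Mul(-1, Function('T')(m))) = Add(27612, Mul(-1, Add(-5, Mul(Rational(-5, 4), Pow(-94, 2))))) = Add(27612, Mul(-1, Add(-5, Mul(Rational(-5, 4), 8836)))) = Add(27612, Mul(-1, Add(-5, -11045))) = Add(27612, Mul(-1, -11050)) = Add(27612, 11050) = 38662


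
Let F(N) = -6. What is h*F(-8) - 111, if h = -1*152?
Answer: 801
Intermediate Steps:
h = -152
h*F(-8) - 111 = -152*(-6) - 111 = 912 - 111 = 801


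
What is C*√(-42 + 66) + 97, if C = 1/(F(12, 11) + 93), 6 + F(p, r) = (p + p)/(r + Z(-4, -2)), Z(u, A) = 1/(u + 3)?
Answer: 97 + 10*√6/447 ≈ 97.055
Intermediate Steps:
Z(u, A) = 1/(3 + u)
F(p, r) = -6 + 2*p/(-1 + r) (F(p, r) = -6 + (p + p)/(r + 1/(3 - 4)) = -6 + (2*p)/(r + 1/(-1)) = -6 + (2*p)/(r - 1) = -6 + (2*p)/(-1 + r) = -6 + 2*p/(-1 + r))
C = 5/447 (C = 1/(2*(3 + 12 - 3*11)/(-1 + 11) + 93) = 1/(2*(3 + 12 - 33)/10 + 93) = 1/(2*(⅒)*(-18) + 93) = 1/(-18/5 + 93) = 1/(447/5) = 5/447 ≈ 0.011186)
C*√(-42 + 66) + 97 = 5*√(-42 + 66)/447 + 97 = 5*√24/447 + 97 = 5*(2*√6)/447 + 97 = 10*√6/447 + 97 = 97 + 10*√6/447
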